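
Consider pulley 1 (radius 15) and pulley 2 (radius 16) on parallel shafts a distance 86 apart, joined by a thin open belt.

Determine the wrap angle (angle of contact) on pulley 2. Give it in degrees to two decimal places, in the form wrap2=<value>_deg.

wrap2=181.33_deg

open belt: β = asin((r2−r1)/C) = asin(1/86) = 0.6662°
wrap1 = π − 2β = 178.6675°
wrap2 = π + 2β = 181.3325°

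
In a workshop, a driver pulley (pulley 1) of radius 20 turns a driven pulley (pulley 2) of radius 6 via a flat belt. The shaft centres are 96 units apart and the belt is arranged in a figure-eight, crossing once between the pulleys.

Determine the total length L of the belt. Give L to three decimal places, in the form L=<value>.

crossed belt: β = asin((r1+r2)/C) = asin(26/96) = 15.7139°
wrap1 = wrap2 = π + 2β = 211.4277°
tangent length = C·cosβ = 92.4121
L = (r1+r2)·wrap + 2·C·cosβ = 26·3.6901 + 2·92.4121 = 280.7671

L=280.767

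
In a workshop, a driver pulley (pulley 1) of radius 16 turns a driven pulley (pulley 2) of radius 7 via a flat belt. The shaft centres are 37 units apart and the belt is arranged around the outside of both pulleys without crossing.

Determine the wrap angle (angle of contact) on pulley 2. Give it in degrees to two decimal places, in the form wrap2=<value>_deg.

open belt: β = asin((r2−r1)/C) = asin(-9/37) = -14.0780°
wrap1 = π − 2β = 208.1561°
wrap2 = π + 2β = 151.8439°

wrap2=151.84_deg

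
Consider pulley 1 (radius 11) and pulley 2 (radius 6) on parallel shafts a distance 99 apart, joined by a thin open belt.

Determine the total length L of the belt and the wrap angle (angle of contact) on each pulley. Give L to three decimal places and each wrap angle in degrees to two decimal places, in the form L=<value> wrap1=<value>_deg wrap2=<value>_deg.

L=251.660 wrap1=185.79_deg wrap2=174.21_deg

open belt: β = asin((r2−r1)/C) = asin(-5/99) = -2.8950°
wrap1 = π − 2β = 185.7899°
wrap2 = π + 2β = 174.2101°
tangent length = C·cosβ = 98.8737
L = r1·wrap1 + r2·wrap2 + 2·C·cosβ = 11·3.2426 + 6·3.0405 + 2·98.8737 = 251.6597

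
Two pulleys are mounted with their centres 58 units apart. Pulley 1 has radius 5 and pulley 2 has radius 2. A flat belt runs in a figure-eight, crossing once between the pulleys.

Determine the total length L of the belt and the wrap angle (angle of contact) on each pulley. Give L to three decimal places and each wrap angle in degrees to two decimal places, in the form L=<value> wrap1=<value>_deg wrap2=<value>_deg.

L=138.837 wrap1=193.86_deg wrap2=193.86_deg

crossed belt: β = asin((r1+r2)/C) = asin(7/58) = 6.9319°
wrap1 = wrap2 = π + 2β = 193.8638°
tangent length = C·cosβ = 57.5760
L = (r1+r2)·wrap + 2·C·cosβ = 7·3.3836 + 2·57.5760 = 138.8370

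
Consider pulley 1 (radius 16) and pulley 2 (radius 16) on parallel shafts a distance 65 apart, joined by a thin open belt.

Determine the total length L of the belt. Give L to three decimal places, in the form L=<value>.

L=230.531

open belt: β = asin((r2−r1)/C) = asin(0/65) = 0.0000°
wrap1 = π − 2β = 180.0000°
wrap2 = π + 2β = 180.0000°
tangent length = C·cosβ = 65.0000
L = r1·wrap1 + r2·wrap2 + 2·C·cosβ = 16·3.1416 + 16·3.1416 + 2·65.0000 = 230.5310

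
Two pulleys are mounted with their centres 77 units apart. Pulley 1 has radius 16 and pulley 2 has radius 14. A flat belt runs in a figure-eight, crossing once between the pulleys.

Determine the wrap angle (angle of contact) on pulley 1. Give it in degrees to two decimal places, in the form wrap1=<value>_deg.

wrap1=225.86_deg

crossed belt: β = asin((r1+r2)/C) = asin(30/77) = 22.9303°
wrap1 = wrap2 = π + 2β = 225.8605°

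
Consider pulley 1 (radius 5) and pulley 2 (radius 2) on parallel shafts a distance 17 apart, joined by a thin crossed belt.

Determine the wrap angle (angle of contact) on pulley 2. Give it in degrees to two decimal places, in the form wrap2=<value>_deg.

crossed belt: β = asin((r1+r2)/C) = asin(7/17) = 24.3157°
wrap1 = wrap2 = π + 2β = 228.6315°

wrap2=228.63_deg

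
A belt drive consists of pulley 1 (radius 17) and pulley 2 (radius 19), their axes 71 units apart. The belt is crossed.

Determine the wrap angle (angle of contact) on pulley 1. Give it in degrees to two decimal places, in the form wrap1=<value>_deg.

crossed belt: β = asin((r1+r2)/C) = asin(36/71) = 30.4670°
wrap1 = wrap2 = π + 2β = 240.9340°

wrap1=240.93_deg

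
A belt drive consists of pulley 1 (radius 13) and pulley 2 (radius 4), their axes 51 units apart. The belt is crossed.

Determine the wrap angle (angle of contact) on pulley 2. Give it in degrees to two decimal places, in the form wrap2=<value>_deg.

crossed belt: β = asin((r1+r2)/C) = asin(17/51) = 19.4712°
wrap1 = wrap2 = π + 2β = 218.9424°

wrap2=218.94_deg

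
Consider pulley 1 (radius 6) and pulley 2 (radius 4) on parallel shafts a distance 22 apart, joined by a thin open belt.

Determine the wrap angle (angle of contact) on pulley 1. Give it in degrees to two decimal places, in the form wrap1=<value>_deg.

wrap1=190.43_deg

open belt: β = asin((r2−r1)/C) = asin(-2/22) = -5.2159°
wrap1 = π − 2β = 190.4318°
wrap2 = π + 2β = 169.5682°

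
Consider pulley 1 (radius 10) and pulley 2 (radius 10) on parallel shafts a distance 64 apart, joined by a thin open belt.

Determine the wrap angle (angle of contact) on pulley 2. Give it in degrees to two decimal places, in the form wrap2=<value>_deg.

wrap2=180.00_deg

open belt: β = asin((r2−r1)/C) = asin(0/64) = 0.0000°
wrap1 = π − 2β = 180.0000°
wrap2 = π + 2β = 180.0000°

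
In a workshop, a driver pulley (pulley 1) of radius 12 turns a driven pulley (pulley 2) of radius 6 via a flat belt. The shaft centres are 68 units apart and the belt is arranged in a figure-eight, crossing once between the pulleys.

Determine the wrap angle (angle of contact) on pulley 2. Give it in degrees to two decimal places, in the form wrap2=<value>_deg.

crossed belt: β = asin((r1+r2)/C) = asin(18/68) = 15.3495°
wrap1 = wrap2 = π + 2β = 210.6990°

wrap2=210.70_deg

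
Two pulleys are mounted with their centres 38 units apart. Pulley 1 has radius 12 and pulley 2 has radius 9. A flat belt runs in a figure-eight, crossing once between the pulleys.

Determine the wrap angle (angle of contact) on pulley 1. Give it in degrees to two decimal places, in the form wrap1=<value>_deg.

crossed belt: β = asin((r1+r2)/C) = asin(21/38) = 33.5477°
wrap1 = wrap2 = π + 2β = 247.0955°

wrap1=247.10_deg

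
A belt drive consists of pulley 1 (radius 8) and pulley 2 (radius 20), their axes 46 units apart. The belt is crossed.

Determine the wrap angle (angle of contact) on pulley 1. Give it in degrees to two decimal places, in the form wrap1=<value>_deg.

crossed belt: β = asin((r1+r2)/C) = asin(28/46) = 37.4952°
wrap1 = wrap2 = π + 2β = 254.9905°

wrap1=254.99_deg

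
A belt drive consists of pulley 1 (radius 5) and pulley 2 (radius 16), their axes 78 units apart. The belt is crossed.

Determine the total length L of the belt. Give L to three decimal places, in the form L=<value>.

L=227.662

crossed belt: β = asin((r1+r2)/C) = asin(21/78) = 15.6185°
wrap1 = wrap2 = π + 2β = 211.2370°
tangent length = C·cosβ = 75.1199
L = (r1+r2)·wrap + 2·C·cosβ = 21·3.6868 + 2·75.1199 = 227.6622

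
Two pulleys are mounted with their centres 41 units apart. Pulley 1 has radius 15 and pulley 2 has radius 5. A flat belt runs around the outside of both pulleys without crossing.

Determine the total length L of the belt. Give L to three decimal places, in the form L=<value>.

L=147.283

open belt: β = asin((r2−r1)/C) = asin(-10/41) = -14.1170°
wrap1 = π − 2β = 208.2340°
wrap2 = π + 2β = 151.7660°
tangent length = C·cosβ = 39.7618
L = r1·wrap1 + r2·wrap2 + 2·C·cosβ = 15·3.6344 + 5·2.6488 + 2·39.7618 = 147.2832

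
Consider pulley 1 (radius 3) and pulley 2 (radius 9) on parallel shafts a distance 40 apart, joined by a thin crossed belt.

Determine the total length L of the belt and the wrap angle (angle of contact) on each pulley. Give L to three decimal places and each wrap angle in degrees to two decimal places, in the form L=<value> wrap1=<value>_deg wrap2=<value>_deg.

crossed belt: β = asin((r1+r2)/C) = asin(12/40) = 17.4576°
wrap1 = wrap2 = π + 2β = 214.9152°
tangent length = C·cosβ = 38.1576
L = (r1+r2)·wrap + 2·C·cosβ = 12·3.7510 + 2·38.1576 = 121.3269

L=121.327 wrap1=214.92_deg wrap2=214.92_deg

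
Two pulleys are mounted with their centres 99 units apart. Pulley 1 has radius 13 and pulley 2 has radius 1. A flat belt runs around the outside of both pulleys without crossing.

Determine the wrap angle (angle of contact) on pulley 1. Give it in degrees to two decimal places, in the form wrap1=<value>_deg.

open belt: β = asin((r2−r1)/C) = asin(-12/99) = -6.9621°
wrap1 = π − 2β = 193.9241°
wrap2 = π + 2β = 166.0759°

wrap1=193.92_deg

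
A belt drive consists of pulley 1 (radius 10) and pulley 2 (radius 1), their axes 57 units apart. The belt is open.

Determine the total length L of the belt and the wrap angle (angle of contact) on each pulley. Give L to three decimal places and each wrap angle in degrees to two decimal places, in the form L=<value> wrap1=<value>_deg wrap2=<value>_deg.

L=149.982 wrap1=198.17_deg wrap2=161.83_deg

open belt: β = asin((r2−r1)/C) = asin(-9/57) = -9.0847°
wrap1 = π − 2β = 198.1694°
wrap2 = π + 2β = 161.8306°
tangent length = C·cosβ = 56.2850
L = r1·wrap1 + r2·wrap2 + 2·C·cosβ = 10·3.4587 + 1·2.8245 + 2·56.2850 = 149.9815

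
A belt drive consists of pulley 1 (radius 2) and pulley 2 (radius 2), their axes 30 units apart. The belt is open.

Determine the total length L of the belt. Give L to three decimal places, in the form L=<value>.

open belt: β = asin((r2−r1)/C) = asin(0/30) = 0.0000°
wrap1 = π − 2β = 180.0000°
wrap2 = π + 2β = 180.0000°
tangent length = C·cosβ = 30.0000
L = r1·wrap1 + r2·wrap2 + 2·C·cosβ = 2·3.1416 + 2·3.1416 + 2·30.0000 = 72.5664

L=72.566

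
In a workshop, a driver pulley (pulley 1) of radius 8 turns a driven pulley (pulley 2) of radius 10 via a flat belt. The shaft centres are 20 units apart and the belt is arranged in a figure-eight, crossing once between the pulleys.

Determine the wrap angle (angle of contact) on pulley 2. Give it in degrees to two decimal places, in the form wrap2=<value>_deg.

crossed belt: β = asin((r1+r2)/C) = asin(18/20) = 64.1581°
wrap1 = wrap2 = π + 2β = 308.3161°

wrap2=308.32_deg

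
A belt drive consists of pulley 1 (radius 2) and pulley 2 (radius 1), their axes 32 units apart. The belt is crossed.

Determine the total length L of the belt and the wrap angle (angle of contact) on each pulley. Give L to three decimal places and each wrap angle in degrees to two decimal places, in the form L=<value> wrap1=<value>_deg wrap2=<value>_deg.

crossed belt: β = asin((r1+r2)/C) = asin(3/32) = 5.3794°
wrap1 = wrap2 = π + 2β = 190.7588°
tangent length = C·cosβ = 31.8591
L = (r1+r2)·wrap + 2·C·cosβ = 3·3.3294 + 2·31.8591 = 73.7062

L=73.706 wrap1=190.76_deg wrap2=190.76_deg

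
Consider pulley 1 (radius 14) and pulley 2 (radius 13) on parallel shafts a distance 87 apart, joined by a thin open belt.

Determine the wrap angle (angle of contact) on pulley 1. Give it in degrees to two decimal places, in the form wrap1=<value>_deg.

open belt: β = asin((r2−r1)/C) = asin(-1/87) = -0.6586°
wrap1 = π − 2β = 181.3172°
wrap2 = π + 2β = 178.6828°

wrap1=181.32_deg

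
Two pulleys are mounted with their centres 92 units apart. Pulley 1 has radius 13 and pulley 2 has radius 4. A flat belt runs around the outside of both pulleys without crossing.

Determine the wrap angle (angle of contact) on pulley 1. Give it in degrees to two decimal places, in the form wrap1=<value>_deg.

open belt: β = asin((r2−r1)/C) = asin(-9/92) = -5.6140°
wrap1 = π − 2β = 191.2280°
wrap2 = π + 2β = 168.7720°

wrap1=191.23_deg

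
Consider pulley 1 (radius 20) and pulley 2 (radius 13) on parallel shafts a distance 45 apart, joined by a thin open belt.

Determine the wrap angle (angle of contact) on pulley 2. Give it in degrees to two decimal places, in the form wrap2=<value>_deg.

wrap2=162.10_deg

open belt: β = asin((r2−r1)/C) = asin(-7/45) = -8.9490°
wrap1 = π − 2β = 197.8980°
wrap2 = π + 2β = 162.1020°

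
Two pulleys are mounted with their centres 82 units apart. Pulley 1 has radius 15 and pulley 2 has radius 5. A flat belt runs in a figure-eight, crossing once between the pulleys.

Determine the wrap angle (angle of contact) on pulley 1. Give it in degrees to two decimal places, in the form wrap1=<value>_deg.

wrap1=208.23_deg

crossed belt: β = asin((r1+r2)/C) = asin(20/82) = 14.1170°
wrap1 = wrap2 = π + 2β = 208.2340°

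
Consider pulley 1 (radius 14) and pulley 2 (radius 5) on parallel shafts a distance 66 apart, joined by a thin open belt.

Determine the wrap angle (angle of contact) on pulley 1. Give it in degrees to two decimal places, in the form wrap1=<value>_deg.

open belt: β = asin((r2−r1)/C) = asin(-9/66) = -7.8375°
wrap1 = π − 2β = 195.6750°
wrap2 = π + 2β = 164.3250°

wrap1=195.67_deg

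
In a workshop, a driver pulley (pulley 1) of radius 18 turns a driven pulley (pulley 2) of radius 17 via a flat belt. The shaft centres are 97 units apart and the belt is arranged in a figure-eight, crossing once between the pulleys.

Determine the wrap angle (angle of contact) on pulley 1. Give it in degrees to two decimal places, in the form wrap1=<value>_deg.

wrap1=222.30_deg

crossed belt: β = asin((r1+r2)/C) = asin(35/97) = 21.1509°
wrap1 = wrap2 = π + 2β = 222.3017°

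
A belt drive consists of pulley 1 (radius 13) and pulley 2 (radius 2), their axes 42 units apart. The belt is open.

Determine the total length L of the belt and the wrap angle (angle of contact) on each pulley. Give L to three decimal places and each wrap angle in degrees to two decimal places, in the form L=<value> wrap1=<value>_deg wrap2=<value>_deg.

open belt: β = asin((r2−r1)/C) = asin(-11/42) = -15.1831°
wrap1 = π − 2β = 210.3662°
wrap2 = π + 2β = 149.6338°
tangent length = C·cosβ = 40.5339
L = r1·wrap1 + r2·wrap2 + 2·C·cosβ = 13·3.6716 + 2·2.6116 + 2·40.5339 = 134.0217

L=134.022 wrap1=210.37_deg wrap2=149.63_deg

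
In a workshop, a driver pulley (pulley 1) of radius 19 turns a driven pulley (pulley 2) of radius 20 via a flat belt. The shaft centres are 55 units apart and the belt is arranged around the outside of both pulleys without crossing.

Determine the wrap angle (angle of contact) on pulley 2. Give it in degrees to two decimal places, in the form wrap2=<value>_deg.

wrap2=182.08_deg

open belt: β = asin((r2−r1)/C) = asin(1/55) = 1.0418°
wrap1 = π − 2β = 177.9164°
wrap2 = π + 2β = 182.0836°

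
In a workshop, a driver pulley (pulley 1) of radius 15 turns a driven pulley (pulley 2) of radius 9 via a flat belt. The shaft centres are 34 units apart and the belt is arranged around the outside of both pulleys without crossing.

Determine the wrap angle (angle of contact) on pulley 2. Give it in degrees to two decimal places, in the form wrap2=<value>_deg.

wrap2=159.67_deg

open belt: β = asin((r2−r1)/C) = asin(-6/34) = -10.1642°
wrap1 = π − 2β = 200.3285°
wrap2 = π + 2β = 159.6715°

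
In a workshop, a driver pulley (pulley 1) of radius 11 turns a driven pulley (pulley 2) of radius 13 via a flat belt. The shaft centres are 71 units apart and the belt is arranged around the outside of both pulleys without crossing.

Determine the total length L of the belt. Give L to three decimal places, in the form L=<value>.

open belt: β = asin((r2−r1)/C) = asin(2/71) = 1.6142°
wrap1 = π − 2β = 176.7716°
wrap2 = π + 2β = 183.2284°
tangent length = C·cosβ = 70.9718
L = r1·wrap1 + r2·wrap2 + 2·C·cosβ = 11·3.0852 + 13·3.1979 + 2·70.9718 = 217.4546

L=217.455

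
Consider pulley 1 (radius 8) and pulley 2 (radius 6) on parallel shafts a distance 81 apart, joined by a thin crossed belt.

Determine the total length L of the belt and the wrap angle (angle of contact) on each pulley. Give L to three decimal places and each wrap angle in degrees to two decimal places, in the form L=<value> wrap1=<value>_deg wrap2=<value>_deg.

L=208.408 wrap1=199.91_deg wrap2=199.91_deg

crossed belt: β = asin((r1+r2)/C) = asin(14/81) = 9.9530°
wrap1 = wrap2 = π + 2β = 199.9059°
tangent length = C·cosβ = 79.7810
L = (r1+r2)·wrap + 2·C·cosβ = 14·3.4890 + 2·79.7810 = 208.4081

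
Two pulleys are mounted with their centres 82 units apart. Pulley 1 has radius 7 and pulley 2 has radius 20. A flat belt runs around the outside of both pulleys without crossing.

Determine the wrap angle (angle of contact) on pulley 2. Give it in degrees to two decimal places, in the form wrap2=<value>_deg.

wrap2=198.24_deg

open belt: β = asin((r2−r1)/C) = asin(13/82) = 9.1220°
wrap1 = π − 2β = 161.7561°
wrap2 = π + 2β = 198.2439°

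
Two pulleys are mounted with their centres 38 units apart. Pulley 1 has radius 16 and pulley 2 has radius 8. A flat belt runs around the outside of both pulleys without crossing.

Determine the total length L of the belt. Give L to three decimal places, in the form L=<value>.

L=153.089

open belt: β = asin((r2−r1)/C) = asin(-8/38) = -12.1532°
wrap1 = π − 2β = 204.3064°
wrap2 = π + 2β = 155.6936°
tangent length = C·cosβ = 37.1484
L = r1·wrap1 + r2·wrap2 + 2·C·cosβ = 16·3.5658 + 8·2.7174 + 2·37.1484 = 153.0887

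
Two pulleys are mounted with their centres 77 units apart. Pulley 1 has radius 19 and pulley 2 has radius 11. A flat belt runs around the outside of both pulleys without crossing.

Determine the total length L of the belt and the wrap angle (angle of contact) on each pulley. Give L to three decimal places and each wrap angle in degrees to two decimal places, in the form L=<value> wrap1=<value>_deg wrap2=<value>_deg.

L=249.080 wrap1=191.93_deg wrap2=168.07_deg

open belt: β = asin((r2−r1)/C) = asin(-8/77) = -5.9636°
wrap1 = π − 2β = 191.9271°
wrap2 = π + 2β = 168.0729°
tangent length = C·cosβ = 76.5833
L = r1·wrap1 + r2·wrap2 + 2·C·cosβ = 19·3.3498 + 11·2.9334 + 2·76.5833 = 249.0797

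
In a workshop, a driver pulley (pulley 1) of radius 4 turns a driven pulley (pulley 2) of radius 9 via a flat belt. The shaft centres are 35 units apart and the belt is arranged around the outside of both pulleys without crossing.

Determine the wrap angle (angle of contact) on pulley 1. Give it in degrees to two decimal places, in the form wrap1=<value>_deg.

open belt: β = asin((r2−r1)/C) = asin(5/35) = 8.2132°
wrap1 = π − 2β = 163.5736°
wrap2 = π + 2β = 196.4264°

wrap1=163.57_deg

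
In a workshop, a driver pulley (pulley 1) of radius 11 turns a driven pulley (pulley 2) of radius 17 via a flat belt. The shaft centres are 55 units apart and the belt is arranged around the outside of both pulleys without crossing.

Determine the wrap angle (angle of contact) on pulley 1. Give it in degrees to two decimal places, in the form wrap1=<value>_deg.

wrap1=167.47_deg

open belt: β = asin((r2−r1)/C) = asin(6/55) = 6.2629°
wrap1 = π − 2β = 167.4742°
wrap2 = π + 2β = 192.5258°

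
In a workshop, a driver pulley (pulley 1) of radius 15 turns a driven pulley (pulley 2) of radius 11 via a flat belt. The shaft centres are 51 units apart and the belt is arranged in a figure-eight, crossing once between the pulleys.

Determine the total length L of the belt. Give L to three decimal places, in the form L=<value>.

L=197.249

crossed belt: β = asin((r1+r2)/C) = asin(26/51) = 30.6508°
wrap1 = wrap2 = π + 2β = 241.3015°
tangent length = C·cosβ = 43.8748
L = (r1+r2)·wrap + 2·C·cosβ = 26·4.2115 + 2·43.8748 = 197.2488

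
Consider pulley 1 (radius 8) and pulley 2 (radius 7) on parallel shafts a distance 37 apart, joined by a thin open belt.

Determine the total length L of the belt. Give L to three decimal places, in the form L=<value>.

open belt: β = asin((r2−r1)/C) = asin(-1/37) = -1.5487°
wrap1 = π − 2β = 183.0974°
wrap2 = π + 2β = 176.9026°
tangent length = C·cosβ = 36.9865
L = r1·wrap1 + r2·wrap2 + 2·C·cosβ = 8·3.1957 + 7·3.0875 + 2·36.9865 = 121.1509

L=121.151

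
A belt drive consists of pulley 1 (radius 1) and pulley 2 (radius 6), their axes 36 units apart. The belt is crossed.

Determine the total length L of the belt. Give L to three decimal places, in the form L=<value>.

L=95.357

crossed belt: β = asin((r1+r2)/C) = asin(7/36) = 11.2123°
wrap1 = wrap2 = π + 2β = 202.4245°
tangent length = C·cosβ = 35.3129
L = (r1+r2)·wrap + 2·C·cosβ = 7·3.5330 + 2·35.3129 = 95.3566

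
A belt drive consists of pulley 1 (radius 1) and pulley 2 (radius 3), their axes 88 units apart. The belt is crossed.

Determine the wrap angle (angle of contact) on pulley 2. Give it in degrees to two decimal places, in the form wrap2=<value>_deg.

wrap2=185.21_deg

crossed belt: β = asin((r1+r2)/C) = asin(4/88) = 2.6053°
wrap1 = wrap2 = π + 2β = 185.2105°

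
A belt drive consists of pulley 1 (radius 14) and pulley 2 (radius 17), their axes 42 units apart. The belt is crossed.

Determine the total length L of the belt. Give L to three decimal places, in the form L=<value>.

L=205.539

crossed belt: β = asin((r1+r2)/C) = asin(31/42) = 47.5694°
wrap1 = wrap2 = π + 2β = 275.1388°
tangent length = C·cosβ = 28.3373
L = (r1+r2)·wrap + 2·C·cosβ = 31·4.8021 + 2·28.3373 = 205.5389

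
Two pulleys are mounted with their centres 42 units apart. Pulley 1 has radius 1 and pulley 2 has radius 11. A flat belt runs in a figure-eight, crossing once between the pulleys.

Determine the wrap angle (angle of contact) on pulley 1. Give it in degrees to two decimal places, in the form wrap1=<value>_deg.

crossed belt: β = asin((r1+r2)/C) = asin(12/42) = 16.6015°
wrap1 = wrap2 = π + 2β = 213.2031°

wrap1=213.20_deg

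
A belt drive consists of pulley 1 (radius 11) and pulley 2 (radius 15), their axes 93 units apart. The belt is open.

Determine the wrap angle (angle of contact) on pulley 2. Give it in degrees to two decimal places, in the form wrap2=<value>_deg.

wrap2=184.93_deg

open belt: β = asin((r2−r1)/C) = asin(4/93) = 2.4651°
wrap1 = π − 2β = 175.0698°
wrap2 = π + 2β = 184.9302°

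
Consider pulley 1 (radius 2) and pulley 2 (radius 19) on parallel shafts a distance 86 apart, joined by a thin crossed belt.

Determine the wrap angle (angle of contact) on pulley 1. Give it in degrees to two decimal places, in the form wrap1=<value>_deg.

wrap1=208.27_deg

crossed belt: β = asin((r1+r2)/C) = asin(21/86) = 14.1337°
wrap1 = wrap2 = π + 2β = 208.2675°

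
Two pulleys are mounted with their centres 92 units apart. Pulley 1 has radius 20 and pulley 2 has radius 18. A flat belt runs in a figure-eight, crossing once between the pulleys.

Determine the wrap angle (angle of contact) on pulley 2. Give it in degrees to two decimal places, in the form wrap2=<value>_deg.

crossed belt: β = asin((r1+r2)/C) = asin(38/92) = 24.3962°
wrap1 = wrap2 = π + 2β = 228.7923°

wrap2=228.79_deg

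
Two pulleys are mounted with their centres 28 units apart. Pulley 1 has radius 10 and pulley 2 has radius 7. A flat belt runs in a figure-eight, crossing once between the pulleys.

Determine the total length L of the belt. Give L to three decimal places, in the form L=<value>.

crossed belt: β = asin((r1+r2)/C) = asin(17/28) = 37.3832°
wrap1 = wrap2 = π + 2β = 254.7664°
tangent length = C·cosβ = 22.2486
L = (r1+r2)·wrap + 2·C·cosβ = 17·4.4465 + 2·22.2486 = 120.0879

L=120.088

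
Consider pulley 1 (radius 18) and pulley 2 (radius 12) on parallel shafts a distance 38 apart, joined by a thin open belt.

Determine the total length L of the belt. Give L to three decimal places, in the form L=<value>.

L=171.197

open belt: β = asin((r2−r1)/C) = asin(-6/38) = -9.0847°
wrap1 = π − 2β = 198.1694°
wrap2 = π + 2β = 161.8306°
tangent length = C·cosβ = 37.5233
L = r1·wrap1 + r2·wrap2 + 2·C·cosβ = 18·3.4587 + 12·2.8245 + 2·37.5233 = 171.1971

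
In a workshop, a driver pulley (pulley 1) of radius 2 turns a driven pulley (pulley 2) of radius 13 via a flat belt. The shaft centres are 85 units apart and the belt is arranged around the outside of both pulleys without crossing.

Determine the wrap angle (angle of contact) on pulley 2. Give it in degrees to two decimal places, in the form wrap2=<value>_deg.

wrap2=194.87_deg

open belt: β = asin((r2−r1)/C) = asin(11/85) = 7.4356°
wrap1 = π − 2β = 165.1288°
wrap2 = π + 2β = 194.8712°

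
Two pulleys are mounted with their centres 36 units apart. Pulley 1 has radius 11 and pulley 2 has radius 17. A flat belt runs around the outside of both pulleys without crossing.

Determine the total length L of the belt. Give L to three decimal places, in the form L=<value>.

open belt: β = asin((r2−r1)/C) = asin(6/36) = 9.5941°
wrap1 = π − 2β = 160.8119°
wrap2 = π + 2β = 199.1881°
tangent length = C·cosβ = 35.4965
L = r1·wrap1 + r2·wrap2 + 2·C·cosβ = 11·2.8067 + 17·3.4765 + 2·35.4965 = 160.9669

L=160.967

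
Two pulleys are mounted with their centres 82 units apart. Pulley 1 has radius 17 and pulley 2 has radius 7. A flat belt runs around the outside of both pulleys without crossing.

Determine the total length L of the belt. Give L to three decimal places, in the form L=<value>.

L=240.619

open belt: β = asin((r2−r1)/C) = asin(-10/82) = -7.0047°
wrap1 = π − 2β = 194.0095°
wrap2 = π + 2β = 165.9905°
tangent length = C·cosβ = 81.3880
L = r1·wrap1 + r2·wrap2 + 2·C·cosβ = 17·3.3861 + 7·2.8971 + 2·81.3880 = 240.6193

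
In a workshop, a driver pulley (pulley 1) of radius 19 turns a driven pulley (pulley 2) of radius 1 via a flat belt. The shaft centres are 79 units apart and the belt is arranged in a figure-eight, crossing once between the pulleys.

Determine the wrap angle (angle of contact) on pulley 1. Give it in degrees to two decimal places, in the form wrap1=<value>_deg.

crossed belt: β = asin((r1+r2)/C) = asin(20/79) = 14.6649°
wrap1 = wrap2 = π + 2β = 209.3297°

wrap1=209.33_deg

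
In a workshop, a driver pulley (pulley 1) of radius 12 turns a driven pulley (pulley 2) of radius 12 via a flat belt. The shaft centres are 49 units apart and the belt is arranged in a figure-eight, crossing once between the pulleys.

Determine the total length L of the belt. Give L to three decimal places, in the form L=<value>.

crossed belt: β = asin((r1+r2)/C) = asin(24/49) = 29.3272°
wrap1 = wrap2 = π + 2β = 238.6543°
tangent length = C·cosβ = 42.7200
L = (r1+r2)·wrap + 2·C·cosβ = 24·4.1653 + 2·42.7200 = 185.4073

L=185.407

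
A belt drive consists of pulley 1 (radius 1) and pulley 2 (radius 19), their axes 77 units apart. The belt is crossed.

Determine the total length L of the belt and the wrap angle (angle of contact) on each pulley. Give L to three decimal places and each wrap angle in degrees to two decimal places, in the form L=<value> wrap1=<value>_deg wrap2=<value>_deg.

crossed belt: β = asin((r1+r2)/C) = asin(20/77) = 15.0547°
wrap1 = wrap2 = π + 2β = 210.1093°
tangent length = C·cosβ = 74.3572
L = (r1+r2)·wrap + 2·C·cosβ = 20·3.6671 + 2·74.3572 = 222.0565

L=222.056 wrap1=210.11_deg wrap2=210.11_deg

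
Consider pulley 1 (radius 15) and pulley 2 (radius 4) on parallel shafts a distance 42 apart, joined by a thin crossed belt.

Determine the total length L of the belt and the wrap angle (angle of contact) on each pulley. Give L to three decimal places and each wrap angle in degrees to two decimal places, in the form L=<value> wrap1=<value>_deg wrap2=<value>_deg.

L=152.442 wrap1=233.79_deg wrap2=233.79_deg

crossed belt: β = asin((r1+r2)/C) = asin(19/42) = 26.8965°
wrap1 = wrap2 = π + 2β = 233.7931°
tangent length = C·cosβ = 37.4566
L = (r1+r2)·wrap + 2·C·cosβ = 19·4.0805 + 2·37.4566 = 152.4420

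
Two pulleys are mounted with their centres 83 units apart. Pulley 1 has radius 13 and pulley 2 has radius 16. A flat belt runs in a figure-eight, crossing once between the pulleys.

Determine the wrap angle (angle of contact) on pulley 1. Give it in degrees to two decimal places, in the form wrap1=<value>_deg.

wrap1=220.90_deg

crossed belt: β = asin((r1+r2)/C) = asin(29/83) = 20.4505°
wrap1 = wrap2 = π + 2β = 220.9009°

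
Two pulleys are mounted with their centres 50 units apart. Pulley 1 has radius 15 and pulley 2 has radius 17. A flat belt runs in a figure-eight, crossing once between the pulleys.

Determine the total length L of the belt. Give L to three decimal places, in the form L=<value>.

L=221.816

crossed belt: β = asin((r1+r2)/C) = asin(32/50) = 39.7918°
wrap1 = wrap2 = π + 2β = 259.5836°
tangent length = C·cosβ = 38.4187
L = (r1+r2)·wrap + 2·C·cosβ = 32·4.5306 + 2·38.4187 = 221.8163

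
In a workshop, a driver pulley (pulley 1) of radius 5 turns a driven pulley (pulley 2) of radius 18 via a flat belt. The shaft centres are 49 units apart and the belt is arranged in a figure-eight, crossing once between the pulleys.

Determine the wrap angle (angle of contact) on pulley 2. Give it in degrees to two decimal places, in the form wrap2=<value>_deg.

wrap2=235.99_deg

crossed belt: β = asin((r1+r2)/C) = asin(23/49) = 27.9946°
wrap1 = wrap2 = π + 2β = 235.9891°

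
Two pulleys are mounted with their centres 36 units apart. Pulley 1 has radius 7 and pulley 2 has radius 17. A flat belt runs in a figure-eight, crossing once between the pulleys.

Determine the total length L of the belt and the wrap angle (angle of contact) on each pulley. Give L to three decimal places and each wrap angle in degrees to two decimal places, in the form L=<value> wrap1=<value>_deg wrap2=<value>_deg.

crossed belt: β = asin((r1+r2)/C) = asin(24/36) = 41.8103°
wrap1 = wrap2 = π + 2β = 263.6206°
tangent length = C·cosβ = 26.8328
L = (r1+r2)·wrap + 2·C·cosβ = 24·4.6010 + 2·26.8328 = 164.0908

L=164.091 wrap1=263.62_deg wrap2=263.62_deg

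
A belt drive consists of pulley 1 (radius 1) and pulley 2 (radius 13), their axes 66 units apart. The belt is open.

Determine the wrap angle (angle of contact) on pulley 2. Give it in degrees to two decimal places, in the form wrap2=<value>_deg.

open belt: β = asin((r2−r1)/C) = asin(12/66) = 10.4757°
wrap1 = π − 2β = 159.0486°
wrap2 = π + 2β = 200.9514°

wrap2=200.95_deg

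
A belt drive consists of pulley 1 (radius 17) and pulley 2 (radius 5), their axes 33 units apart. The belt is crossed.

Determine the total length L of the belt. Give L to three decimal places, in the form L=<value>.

L=150.417

crossed belt: β = asin((r1+r2)/C) = asin(22/33) = 41.8103°
wrap1 = wrap2 = π + 2β = 263.6206°
tangent length = C·cosβ = 24.5967
L = (r1+r2)·wrap + 2·C·cosβ = 22·4.6010 + 2·24.5967 = 150.4166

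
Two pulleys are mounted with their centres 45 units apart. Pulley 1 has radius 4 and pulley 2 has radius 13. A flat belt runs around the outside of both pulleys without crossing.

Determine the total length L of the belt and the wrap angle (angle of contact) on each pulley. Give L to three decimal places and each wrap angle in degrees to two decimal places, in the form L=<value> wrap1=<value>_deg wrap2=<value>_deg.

L=145.213 wrap1=156.93_deg wrap2=203.07_deg

open belt: β = asin((r2−r1)/C) = asin(9/45) = 11.5370°
wrap1 = π − 2β = 156.9261°
wrap2 = π + 2β = 203.0739°
tangent length = C·cosβ = 44.0908
L = r1·wrap1 + r2·wrap2 + 2·C·cosβ = 4·2.7389 + 13·3.5443 + 2·44.0908 = 145.2131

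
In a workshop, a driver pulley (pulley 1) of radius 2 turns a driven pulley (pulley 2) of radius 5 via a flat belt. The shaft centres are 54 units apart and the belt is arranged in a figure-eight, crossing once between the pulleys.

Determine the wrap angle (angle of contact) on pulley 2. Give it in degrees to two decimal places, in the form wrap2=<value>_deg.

crossed belt: β = asin((r1+r2)/C) = asin(7/54) = 7.4482°
wrap1 = wrap2 = π + 2β = 194.8964°

wrap2=194.90_deg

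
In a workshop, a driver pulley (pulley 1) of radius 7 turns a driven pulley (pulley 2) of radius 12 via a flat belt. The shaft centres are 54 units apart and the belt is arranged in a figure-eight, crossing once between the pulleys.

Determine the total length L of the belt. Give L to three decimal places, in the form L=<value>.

crossed belt: β = asin((r1+r2)/C) = asin(19/54) = 20.6006°
wrap1 = wrap2 = π + 2β = 221.2012°
tangent length = C·cosβ = 50.5470
L = (r1+r2)·wrap + 2·C·cosβ = 19·3.8607 + 2·50.5470 = 174.4471

L=174.447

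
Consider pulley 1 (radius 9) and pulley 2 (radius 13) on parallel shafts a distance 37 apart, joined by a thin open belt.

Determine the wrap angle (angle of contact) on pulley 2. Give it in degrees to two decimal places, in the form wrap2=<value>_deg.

open belt: β = asin((r2−r1)/C) = asin(4/37) = 6.2063°
wrap1 = π − 2β = 167.5875°
wrap2 = π + 2β = 192.4125°

wrap2=192.41_deg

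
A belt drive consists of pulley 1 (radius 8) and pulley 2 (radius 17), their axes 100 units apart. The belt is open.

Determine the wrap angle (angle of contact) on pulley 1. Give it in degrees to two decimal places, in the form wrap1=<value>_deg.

open belt: β = asin((r2−r1)/C) = asin(9/100) = 5.1636°
wrap1 = π − 2β = 169.6728°
wrap2 = π + 2β = 190.3272°

wrap1=169.67_deg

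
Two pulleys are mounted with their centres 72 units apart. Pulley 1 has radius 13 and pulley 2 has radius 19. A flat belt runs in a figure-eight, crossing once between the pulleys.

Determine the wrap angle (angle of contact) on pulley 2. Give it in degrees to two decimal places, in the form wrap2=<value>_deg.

wrap2=232.78_deg

crossed belt: β = asin((r1+r2)/C) = asin(32/72) = 26.3878°
wrap1 = wrap2 = π + 2β = 232.7756°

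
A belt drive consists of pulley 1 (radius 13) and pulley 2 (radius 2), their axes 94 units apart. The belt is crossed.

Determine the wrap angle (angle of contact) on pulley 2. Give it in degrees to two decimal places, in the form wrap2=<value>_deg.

wrap2=198.36_deg

crossed belt: β = asin((r1+r2)/C) = asin(15/94) = 9.1822°
wrap1 = wrap2 = π + 2β = 198.3644°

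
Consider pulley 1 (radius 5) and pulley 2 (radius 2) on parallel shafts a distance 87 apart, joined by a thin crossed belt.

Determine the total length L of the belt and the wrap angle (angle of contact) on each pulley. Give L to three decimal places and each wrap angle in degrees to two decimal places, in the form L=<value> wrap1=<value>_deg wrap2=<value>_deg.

L=196.555 wrap1=189.23_deg wrap2=189.23_deg

crossed belt: β = asin((r1+r2)/C) = asin(7/87) = 4.6150°
wrap1 = wrap2 = π + 2β = 189.2300°
tangent length = C·cosβ = 86.7179
L = (r1+r2)·wrap + 2·C·cosβ = 7·3.3027 + 2·86.7179 = 196.5547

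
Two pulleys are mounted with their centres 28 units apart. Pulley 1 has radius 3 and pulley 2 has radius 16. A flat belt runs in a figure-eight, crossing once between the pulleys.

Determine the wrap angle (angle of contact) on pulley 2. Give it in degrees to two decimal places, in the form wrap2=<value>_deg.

wrap2=265.46_deg

crossed belt: β = asin((r1+r2)/C) = asin(19/28) = 42.7321°
wrap1 = wrap2 = π + 2β = 265.4642°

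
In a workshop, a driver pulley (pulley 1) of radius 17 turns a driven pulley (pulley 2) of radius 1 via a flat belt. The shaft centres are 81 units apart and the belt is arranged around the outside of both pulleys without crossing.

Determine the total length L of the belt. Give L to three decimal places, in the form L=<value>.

L=221.720

open belt: β = asin((r2−r1)/C) = asin(-16/81) = -11.3926°
wrap1 = π − 2β = 202.7852°
wrap2 = π + 2β = 157.2148°
tangent length = C·cosβ = 79.4040
L = r1·wrap1 + r2·wrap2 + 2·C·cosβ = 17·3.5393 + 1·2.7439 + 2·79.4040 = 221.7196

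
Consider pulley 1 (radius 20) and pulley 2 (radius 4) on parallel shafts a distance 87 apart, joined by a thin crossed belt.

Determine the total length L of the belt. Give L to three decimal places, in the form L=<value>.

L=256.062

crossed belt: β = asin((r1+r2)/C) = asin(24/87) = 16.0134°
wrap1 = wrap2 = π + 2β = 212.0268°
tangent length = C·cosβ = 83.6242
L = (r1+r2)·wrap + 2·C·cosβ = 24·3.7006 + 2·83.6242 = 256.0619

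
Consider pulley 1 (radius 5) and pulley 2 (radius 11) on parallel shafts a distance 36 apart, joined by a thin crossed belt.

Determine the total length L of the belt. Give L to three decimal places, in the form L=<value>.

L=129.501

crossed belt: β = asin((r1+r2)/C) = asin(16/36) = 26.3878°
wrap1 = wrap2 = π + 2β = 232.7756°
tangent length = C·cosβ = 32.2490
L = (r1+r2)·wrap + 2·C·cosβ = 16·4.0627 + 2·32.2490 = 129.5013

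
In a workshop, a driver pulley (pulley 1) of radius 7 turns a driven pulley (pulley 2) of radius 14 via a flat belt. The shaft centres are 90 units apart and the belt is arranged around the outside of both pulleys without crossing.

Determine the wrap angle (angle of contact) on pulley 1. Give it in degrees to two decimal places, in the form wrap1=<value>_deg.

open belt: β = asin((r2−r1)/C) = asin(7/90) = 4.4608°
wrap1 = π − 2β = 171.0783°
wrap2 = π + 2β = 188.9217°

wrap1=171.08_deg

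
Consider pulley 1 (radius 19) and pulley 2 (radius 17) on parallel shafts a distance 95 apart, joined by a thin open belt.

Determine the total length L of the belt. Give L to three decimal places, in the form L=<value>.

open belt: β = asin((r2−r1)/C) = asin(-2/95) = -1.2063°
wrap1 = π − 2β = 182.4126°
wrap2 = π + 2β = 177.5874°
tangent length = C·cosβ = 94.9789
L = r1·wrap1 + r2·wrap2 + 2·C·cosβ = 19·3.1837 + 17·3.0995 + 2·94.9789 = 303.1394

L=303.139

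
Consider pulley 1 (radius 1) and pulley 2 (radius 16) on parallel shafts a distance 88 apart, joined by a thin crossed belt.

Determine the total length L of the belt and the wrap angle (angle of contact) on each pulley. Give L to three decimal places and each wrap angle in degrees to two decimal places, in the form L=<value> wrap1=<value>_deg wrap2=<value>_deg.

crossed belt: β = asin((r1+r2)/C) = asin(17/88) = 11.1385°
wrap1 = wrap2 = π + 2β = 202.2771°
tangent length = C·cosβ = 86.3423
L = (r1+r2)·wrap + 2·C·cosβ = 17·3.5304 + 2·86.3423 = 232.7015

L=232.701 wrap1=202.28_deg wrap2=202.28_deg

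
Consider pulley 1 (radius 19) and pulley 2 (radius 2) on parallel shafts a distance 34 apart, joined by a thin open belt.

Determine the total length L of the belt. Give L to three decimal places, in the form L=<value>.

L=142.666

open belt: β = asin((r2−r1)/C) = asin(-17/34) = -30.0000°
wrap1 = π − 2β = 240.0000°
wrap2 = π + 2β = 120.0000°
tangent length = C·cosβ = 29.4449
L = r1·wrap1 + r2·wrap2 + 2·C·cosβ = 19·4.1888 + 2·2.0944 + 2·29.4449 = 142.6655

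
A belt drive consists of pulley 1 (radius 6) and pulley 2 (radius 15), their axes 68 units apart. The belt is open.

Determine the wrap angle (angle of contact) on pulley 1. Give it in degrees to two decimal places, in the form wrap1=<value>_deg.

open belt: β = asin((r2−r1)/C) = asin(9/68) = 7.6056°
wrap1 = π − 2β = 164.7888°
wrap2 = π + 2β = 195.2112°

wrap1=164.79_deg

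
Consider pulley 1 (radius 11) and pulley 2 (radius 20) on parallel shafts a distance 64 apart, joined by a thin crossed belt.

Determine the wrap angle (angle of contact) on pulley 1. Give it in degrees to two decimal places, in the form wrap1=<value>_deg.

wrap1=237.94_deg

crossed belt: β = asin((r1+r2)/C) = asin(31/64) = 28.9715°
wrap1 = wrap2 = π + 2β = 237.9431°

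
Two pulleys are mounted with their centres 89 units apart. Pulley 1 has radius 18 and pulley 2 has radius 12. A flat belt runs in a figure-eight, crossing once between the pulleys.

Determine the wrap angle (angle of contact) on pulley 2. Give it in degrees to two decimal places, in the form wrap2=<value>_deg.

wrap2=219.40_deg

crossed belt: β = asin((r1+r2)/C) = asin(30/89) = 19.6990°
wrap1 = wrap2 = π + 2β = 219.3980°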